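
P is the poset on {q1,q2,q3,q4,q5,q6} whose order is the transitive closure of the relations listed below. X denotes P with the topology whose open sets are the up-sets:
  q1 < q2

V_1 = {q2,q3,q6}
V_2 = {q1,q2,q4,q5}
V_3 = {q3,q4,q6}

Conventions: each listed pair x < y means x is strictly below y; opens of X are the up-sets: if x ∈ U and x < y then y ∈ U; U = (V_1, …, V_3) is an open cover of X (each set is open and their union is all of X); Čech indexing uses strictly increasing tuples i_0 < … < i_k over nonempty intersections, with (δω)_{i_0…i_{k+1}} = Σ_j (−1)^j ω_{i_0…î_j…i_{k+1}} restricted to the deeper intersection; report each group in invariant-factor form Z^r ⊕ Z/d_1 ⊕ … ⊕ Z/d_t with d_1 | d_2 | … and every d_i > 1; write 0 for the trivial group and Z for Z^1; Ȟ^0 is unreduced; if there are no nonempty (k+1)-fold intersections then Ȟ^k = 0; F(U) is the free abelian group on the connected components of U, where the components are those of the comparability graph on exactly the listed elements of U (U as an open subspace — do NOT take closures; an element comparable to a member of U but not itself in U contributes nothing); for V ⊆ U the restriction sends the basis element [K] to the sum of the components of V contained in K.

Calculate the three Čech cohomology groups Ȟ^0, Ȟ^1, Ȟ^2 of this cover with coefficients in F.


Ȟ^0 ≅ Z^5; Ȟ^1 ≅ 0; Ȟ^2 ≅ 0

intersection data:
  V12={q2} V13={q3,q6} V23={q4}
components per intersection:
  V1: {q2} {q3} {q6}
  V2: {q1,q2} {q4} {q5}
  V3: {q3} {q4} {q6}
  V12: {q2}
  V13: {q3} {q6}
  V23: {q4}
C dims 9,4; δ0: rk 4, SNF 1^4
Ȟ^0 = (9 − 4) − 0 = 5, so Ȟ^0 ≅ Z^5
Ȟ^1 = (4 − 0) − 4 = 0, so Ȟ^1 ≅ 0
Ȟ^2 = (0 − 0) − 0 = 0, so Ȟ^2 ≅ 0


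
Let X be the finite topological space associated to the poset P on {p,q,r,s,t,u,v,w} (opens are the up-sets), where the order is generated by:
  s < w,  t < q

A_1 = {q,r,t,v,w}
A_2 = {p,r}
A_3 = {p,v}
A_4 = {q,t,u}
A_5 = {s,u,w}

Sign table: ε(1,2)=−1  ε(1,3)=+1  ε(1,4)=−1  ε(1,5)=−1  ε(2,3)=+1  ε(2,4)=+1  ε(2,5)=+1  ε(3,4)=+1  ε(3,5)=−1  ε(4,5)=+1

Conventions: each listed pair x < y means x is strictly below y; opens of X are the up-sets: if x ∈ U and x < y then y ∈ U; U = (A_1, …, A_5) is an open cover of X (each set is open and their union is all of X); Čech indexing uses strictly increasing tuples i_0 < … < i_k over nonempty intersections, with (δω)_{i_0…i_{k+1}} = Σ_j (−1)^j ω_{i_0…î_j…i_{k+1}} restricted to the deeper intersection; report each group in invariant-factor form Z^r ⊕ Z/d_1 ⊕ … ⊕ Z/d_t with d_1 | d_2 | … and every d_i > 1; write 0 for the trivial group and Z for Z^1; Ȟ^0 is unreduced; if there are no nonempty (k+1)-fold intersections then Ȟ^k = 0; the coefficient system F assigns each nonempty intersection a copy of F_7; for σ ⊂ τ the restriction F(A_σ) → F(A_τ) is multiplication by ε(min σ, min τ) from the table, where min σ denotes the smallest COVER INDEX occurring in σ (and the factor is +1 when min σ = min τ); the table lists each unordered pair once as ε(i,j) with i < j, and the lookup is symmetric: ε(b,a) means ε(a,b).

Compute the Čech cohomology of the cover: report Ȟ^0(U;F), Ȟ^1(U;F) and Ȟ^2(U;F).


nerve simplices:
  A12={r} A13={v} A14={q,t} A15={w} A23={p} A45={u}
C dims 5,6; δ0: rk_F7 5
degree 0: 5−5−0 = 0 → Ȟ^0 ≅ 0
degree 1: 6−0−5 = 1 → Ȟ^1 ≅ Z/7
degree 2: 0−0−0 = 0 → Ȟ^2 ≅ 0

Ȟ^0 = 0, Ȟ^1 = Z/7 and Ȟ^2 = 0


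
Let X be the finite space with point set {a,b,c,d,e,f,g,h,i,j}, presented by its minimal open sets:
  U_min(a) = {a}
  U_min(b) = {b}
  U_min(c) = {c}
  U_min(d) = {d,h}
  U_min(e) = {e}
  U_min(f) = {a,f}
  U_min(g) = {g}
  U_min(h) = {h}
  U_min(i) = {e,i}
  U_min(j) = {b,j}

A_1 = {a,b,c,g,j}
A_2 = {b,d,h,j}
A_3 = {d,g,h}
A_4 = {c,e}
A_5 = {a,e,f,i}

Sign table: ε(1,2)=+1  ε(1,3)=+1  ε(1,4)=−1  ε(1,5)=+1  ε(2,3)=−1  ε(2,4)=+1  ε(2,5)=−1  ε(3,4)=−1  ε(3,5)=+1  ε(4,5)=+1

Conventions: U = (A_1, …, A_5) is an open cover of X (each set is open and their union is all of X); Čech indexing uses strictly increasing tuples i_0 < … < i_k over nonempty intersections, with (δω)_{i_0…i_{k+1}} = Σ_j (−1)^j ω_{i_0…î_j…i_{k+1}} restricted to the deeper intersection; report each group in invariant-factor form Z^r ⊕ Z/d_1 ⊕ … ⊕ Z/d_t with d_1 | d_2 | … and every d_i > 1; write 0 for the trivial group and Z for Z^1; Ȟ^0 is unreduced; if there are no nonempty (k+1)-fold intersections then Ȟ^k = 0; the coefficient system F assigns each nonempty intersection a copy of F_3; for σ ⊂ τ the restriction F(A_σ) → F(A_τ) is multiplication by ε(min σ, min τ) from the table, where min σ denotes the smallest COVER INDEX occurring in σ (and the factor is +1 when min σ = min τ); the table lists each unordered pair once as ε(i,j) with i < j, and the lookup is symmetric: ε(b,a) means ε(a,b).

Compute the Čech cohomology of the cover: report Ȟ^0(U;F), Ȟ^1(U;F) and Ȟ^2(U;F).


Ȟ^0(U;F) ≅ 0, Ȟ^1(U;F) ≅ Z/3, Ȟ^2(U;F) ≅ 0

intersection data:
  A12={b,j} A13={g} A14={c} A15={a} A23={d,h} A45={e}
C dims 5,6; δ0: rk_F3 5
Ȟ^0 = (5 − 5) − 0 = 0, so Ȟ^0 ≅ 0
Ȟ^1 = (6 − 0) − 5 = 1, so Ȟ^1 ≅ Z/3
Ȟ^2 = (0 − 0) − 0 = 0, so Ȟ^2 ≅ 0


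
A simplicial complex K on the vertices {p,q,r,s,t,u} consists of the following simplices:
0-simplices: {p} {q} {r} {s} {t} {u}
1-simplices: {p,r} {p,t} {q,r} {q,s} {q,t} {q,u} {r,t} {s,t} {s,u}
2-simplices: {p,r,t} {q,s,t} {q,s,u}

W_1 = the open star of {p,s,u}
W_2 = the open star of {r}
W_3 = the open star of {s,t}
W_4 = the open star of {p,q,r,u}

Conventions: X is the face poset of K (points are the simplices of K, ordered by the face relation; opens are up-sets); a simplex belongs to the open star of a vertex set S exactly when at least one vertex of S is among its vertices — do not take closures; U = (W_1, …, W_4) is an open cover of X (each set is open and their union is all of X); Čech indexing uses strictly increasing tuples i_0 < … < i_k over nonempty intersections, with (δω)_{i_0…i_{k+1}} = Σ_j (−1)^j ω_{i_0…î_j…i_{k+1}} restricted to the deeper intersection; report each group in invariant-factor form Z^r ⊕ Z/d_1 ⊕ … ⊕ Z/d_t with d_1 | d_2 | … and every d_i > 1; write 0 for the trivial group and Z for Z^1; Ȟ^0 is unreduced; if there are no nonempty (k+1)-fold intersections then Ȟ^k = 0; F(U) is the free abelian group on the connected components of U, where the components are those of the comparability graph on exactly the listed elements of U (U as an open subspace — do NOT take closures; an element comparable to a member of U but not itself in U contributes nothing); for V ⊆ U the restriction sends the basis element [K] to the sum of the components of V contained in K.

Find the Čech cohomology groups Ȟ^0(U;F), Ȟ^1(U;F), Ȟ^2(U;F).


Ȟ^0 = Z, Ȟ^1 = Z and Ȟ^2 = 0

cover nerve:
  W1={{p},{s},{u},{p,r},{p,t},{q,s},{q,u},{s,t},{s,u},{p,r,t},{q,s,t},{q,s,u}} W2={{r},{p,r},{q,r},{r,t},{p,r,t}} W3={{s},{t},{p,t},{q,s},{q,t},{r,t},{s,t},{s,u},{p,r,t},{q,s,t},{q,s,u}} W4={{p},{q},{r},{u},{p,r},{p,t},{q,r},{q,s},{q,t},{q,u},{r,t},{s,u},{p,r,t},{q,s,t},{q,s,u}}
  W12={{p,r},{p,r,t}} W13={{s},{p,t},{q,s},{s,t},{s,u},{p,r,t},{q,s,t},{q,s,u}} W14={{p},{u},{p,r},{p,t},{q,s},{q,u},{s,u},{p,r,t},{q,s,t},{q,s,u}} W23={{r,t},{p,r,t}} W24={{r},{p,r},{q,r},{r,t},{p,r,t}} W34={{p,t},{q,s},{q,t},{r,t},{s,u},{p,r,t},{q,s,t},{q,s,u}}
  W123={{p,r,t}} W124={{p,r},{p,r,t}} W134={{p,t},{q,s},{s,u},{p,r,t},{q,s,t},{q,s,u}} W234={{r,t},{p,r,t}}
  W1234={{p,r,t}}
components per intersection:
  W1: {{p},{p,r},{p,t},{p,r,t}} {{s},{u},{q,s},{q,u},{s,t},{s,u},{q,s,t},{q,s,u}}
  W2: {{r},{p,r},{q,r},{r,t},{p,r,t}}
  W3: {{s},{t},{p,t},{q,s},{q,t},{r,t},{s,t},{s,u},{p,r,t},{q,s,t},{q,s,u}}
  W4: {{p},{q},{r},{u},{p,r},{p,t},{q,r},{q,s},{q,t},{q,u},{r,t},{s,u},{p,r,t},{q,s,t},{q,s,u}}
  W12: {{p,r},{p,r,t}}
  W13: {{s},{q,s},{s,t},{s,u},{q,s,t},{q,s,u}} {{p,t},{p,r,t}}
  W14: {{p},{p,r},{p,t},{p,r,t}} {{u},{q,s},{q,u},{s,u},{q,s,t},{q,s,u}}
  W23: {{r,t},{p,r,t}}
  W24: {{r},{p,r},{q,r},{r,t},{p,r,t}}
  W34: {{p,t},{r,t},{p,r,t}} {{q,s},{q,t},{s,u},{q,s,t},{q,s,u}}
  W123: {{p,r,t}}
  W124: {{p,r},{p,r,t}}
  W134: {{p,t},{p,r,t}} {{q,s},{s,u},{q,s,t},{q,s,u}}
  W234: {{r,t},{p,r,t}}
  W1234: {{p,r,t}}
C dims 5,9,5,1; δ0: rk 4, SNF 1^4; δ1: rk 4, SNF 1^4; δ2: rk 1, SNF 1^1
Ȟ^0: (5−4)−0=1 ⇒ Z
Ȟ^1: (9−4)−4=1 ⇒ Z
Ȟ^2: (5−1)−4=0 ⇒ 0


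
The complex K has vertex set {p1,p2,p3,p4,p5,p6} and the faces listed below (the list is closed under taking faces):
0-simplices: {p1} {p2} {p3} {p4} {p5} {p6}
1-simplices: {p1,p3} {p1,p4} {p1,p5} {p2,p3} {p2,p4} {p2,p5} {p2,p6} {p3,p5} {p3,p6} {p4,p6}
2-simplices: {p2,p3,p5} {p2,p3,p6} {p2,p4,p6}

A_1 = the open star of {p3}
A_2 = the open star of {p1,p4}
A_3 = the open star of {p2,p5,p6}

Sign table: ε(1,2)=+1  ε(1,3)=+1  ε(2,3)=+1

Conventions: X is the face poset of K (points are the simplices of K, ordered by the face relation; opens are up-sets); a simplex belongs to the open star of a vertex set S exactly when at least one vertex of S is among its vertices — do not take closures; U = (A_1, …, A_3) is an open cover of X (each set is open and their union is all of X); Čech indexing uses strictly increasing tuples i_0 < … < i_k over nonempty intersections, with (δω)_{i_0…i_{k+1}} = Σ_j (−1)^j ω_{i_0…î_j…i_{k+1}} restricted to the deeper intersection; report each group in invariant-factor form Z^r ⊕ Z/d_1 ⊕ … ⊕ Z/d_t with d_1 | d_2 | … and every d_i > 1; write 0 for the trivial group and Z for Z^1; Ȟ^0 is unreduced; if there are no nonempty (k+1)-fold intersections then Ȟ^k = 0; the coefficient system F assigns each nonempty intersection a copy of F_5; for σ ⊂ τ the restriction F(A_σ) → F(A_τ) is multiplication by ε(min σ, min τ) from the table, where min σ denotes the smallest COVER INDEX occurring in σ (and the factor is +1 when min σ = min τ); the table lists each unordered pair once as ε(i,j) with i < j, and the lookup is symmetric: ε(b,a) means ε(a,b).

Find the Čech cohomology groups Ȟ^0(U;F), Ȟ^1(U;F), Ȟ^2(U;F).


Ȟ^0 = Z/5; Ȟ^1 = Z/5; Ȟ^2 = 0

nonempty intersections:
  A1={{p3},{p1,p3},{p2,p3},{p3,p5},{p3,p6},{p2,p3,p5},{p2,p3,p6}} A2={{p1},{p4},{p1,p3},{p1,p4},{p1,p5},{p2,p4},{p4,p6},{p2,p4,p6}} A3={{p2},{p5},{p6},{p1,p5},{p2,p3},{p2,p4},{p2,p5},{p2,p6},{p3,p5},{p3,p6},{p4,p6},{p2,p3,p5},{p2,p3,p6},{p2,p4,p6}}
  A12={{p1,p3}} A13={{p2,p3},{p3,p5},{p3,p6},{p2,p3,p5},{p2,p3,p6}} A23={{p1,p5},{p2,p4},{p4,p6},{p2,p4,p6}}
C dims 3,3; δ0: rk_F5 2
Ȟ^0: (3−2)−0=1 ⇒ Z/5
Ȟ^1: (3−0)−2=1 ⇒ Z/5
Ȟ^2: (0−0)−0=0 ⇒ 0


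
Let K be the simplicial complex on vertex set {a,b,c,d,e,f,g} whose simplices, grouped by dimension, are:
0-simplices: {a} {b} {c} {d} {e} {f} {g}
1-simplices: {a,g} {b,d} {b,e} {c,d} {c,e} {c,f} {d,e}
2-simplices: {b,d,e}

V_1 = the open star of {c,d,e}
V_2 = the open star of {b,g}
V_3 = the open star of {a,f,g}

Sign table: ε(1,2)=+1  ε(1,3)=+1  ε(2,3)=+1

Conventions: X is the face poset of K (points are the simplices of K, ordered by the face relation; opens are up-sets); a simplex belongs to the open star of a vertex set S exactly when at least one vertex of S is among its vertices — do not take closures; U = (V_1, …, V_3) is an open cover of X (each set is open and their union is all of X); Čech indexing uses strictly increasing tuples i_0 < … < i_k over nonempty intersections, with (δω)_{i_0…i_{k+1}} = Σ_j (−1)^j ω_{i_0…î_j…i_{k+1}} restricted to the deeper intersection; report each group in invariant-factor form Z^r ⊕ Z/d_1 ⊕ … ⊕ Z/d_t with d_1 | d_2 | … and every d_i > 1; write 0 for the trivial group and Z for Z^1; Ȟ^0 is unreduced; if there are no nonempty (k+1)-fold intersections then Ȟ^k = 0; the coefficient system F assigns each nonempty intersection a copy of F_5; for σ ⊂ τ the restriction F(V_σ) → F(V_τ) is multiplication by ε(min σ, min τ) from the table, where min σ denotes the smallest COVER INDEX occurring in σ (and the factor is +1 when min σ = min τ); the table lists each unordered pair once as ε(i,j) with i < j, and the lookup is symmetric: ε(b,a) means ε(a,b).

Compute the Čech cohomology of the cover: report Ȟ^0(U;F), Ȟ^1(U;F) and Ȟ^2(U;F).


Ȟ^0 ≅ Z/5, Ȟ^1 ≅ Z/5 and Ȟ^2 ≅ 0

intersection data:
  V1={{c},{d},{e},{b,d},{b,e},{c,d},{c,e},{c,f},{d,e},{b,d,e}} V2={{b},{g},{a,g},{b,d},{b,e},{b,d,e}} V3={{a},{f},{g},{a,g},{c,f}}
  V12={{b,d},{b,e},{b,d,e}} V13={{c,f}} V23={{g},{a,g}}
C dims 3,3; δ0: rk_F5 2
Ȟ^0 = (3 − 2) − 0 = 1, so Ȟ^0 ≅ Z/5
Ȟ^1 = (3 − 0) − 2 = 1, so Ȟ^1 ≅ Z/5
Ȟ^2 = (0 − 0) − 0 = 0, so Ȟ^2 ≅ 0


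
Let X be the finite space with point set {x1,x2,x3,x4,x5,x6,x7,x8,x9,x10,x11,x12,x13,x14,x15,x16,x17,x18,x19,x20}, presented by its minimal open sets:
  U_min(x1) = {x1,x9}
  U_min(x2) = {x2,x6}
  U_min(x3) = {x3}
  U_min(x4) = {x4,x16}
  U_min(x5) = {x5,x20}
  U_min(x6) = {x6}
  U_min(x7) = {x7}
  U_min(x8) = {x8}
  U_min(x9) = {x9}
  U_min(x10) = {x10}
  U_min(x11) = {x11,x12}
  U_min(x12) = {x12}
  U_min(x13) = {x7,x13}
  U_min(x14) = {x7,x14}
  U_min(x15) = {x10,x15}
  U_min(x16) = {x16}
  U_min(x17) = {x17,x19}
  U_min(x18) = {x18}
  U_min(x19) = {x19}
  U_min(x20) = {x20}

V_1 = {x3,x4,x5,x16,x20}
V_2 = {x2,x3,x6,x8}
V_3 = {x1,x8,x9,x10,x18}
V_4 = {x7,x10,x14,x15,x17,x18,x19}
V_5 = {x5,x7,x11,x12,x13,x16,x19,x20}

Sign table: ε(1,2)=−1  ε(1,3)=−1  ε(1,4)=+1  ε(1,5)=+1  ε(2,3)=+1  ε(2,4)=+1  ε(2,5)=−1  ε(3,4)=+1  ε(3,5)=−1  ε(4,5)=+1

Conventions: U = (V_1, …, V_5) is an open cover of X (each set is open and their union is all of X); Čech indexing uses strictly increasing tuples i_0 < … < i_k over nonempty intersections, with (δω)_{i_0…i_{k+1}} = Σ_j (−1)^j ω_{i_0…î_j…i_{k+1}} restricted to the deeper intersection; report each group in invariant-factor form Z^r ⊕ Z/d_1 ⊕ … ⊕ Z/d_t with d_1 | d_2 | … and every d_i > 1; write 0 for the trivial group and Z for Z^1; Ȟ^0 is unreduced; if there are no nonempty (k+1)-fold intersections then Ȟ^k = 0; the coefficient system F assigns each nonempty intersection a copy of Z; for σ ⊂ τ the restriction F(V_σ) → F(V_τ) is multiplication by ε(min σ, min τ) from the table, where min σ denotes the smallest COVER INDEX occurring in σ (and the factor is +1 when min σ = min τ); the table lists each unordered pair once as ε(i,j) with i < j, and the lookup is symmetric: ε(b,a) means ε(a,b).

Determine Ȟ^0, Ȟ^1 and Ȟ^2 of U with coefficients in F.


nonempty intersections:
  V12={x3} V15={x5,x16,x20} V23={x8} V34={x10,x18} V45={x7,x19}
C dims 5,5; δ0: rk 5, SNF 1^4·2
Ȟ^0: (5−5)−0=0 ⇒ 0
Ȟ^1: (5−0)−5=0 plus torsion [2] ⇒ Z/2
Ȟ^2: (0−0)−0=0 ⇒ 0

Ȟ^0 ≅ 0,  Ȟ^1 ≅ Z/2,  Ȟ^2 ≅ 0


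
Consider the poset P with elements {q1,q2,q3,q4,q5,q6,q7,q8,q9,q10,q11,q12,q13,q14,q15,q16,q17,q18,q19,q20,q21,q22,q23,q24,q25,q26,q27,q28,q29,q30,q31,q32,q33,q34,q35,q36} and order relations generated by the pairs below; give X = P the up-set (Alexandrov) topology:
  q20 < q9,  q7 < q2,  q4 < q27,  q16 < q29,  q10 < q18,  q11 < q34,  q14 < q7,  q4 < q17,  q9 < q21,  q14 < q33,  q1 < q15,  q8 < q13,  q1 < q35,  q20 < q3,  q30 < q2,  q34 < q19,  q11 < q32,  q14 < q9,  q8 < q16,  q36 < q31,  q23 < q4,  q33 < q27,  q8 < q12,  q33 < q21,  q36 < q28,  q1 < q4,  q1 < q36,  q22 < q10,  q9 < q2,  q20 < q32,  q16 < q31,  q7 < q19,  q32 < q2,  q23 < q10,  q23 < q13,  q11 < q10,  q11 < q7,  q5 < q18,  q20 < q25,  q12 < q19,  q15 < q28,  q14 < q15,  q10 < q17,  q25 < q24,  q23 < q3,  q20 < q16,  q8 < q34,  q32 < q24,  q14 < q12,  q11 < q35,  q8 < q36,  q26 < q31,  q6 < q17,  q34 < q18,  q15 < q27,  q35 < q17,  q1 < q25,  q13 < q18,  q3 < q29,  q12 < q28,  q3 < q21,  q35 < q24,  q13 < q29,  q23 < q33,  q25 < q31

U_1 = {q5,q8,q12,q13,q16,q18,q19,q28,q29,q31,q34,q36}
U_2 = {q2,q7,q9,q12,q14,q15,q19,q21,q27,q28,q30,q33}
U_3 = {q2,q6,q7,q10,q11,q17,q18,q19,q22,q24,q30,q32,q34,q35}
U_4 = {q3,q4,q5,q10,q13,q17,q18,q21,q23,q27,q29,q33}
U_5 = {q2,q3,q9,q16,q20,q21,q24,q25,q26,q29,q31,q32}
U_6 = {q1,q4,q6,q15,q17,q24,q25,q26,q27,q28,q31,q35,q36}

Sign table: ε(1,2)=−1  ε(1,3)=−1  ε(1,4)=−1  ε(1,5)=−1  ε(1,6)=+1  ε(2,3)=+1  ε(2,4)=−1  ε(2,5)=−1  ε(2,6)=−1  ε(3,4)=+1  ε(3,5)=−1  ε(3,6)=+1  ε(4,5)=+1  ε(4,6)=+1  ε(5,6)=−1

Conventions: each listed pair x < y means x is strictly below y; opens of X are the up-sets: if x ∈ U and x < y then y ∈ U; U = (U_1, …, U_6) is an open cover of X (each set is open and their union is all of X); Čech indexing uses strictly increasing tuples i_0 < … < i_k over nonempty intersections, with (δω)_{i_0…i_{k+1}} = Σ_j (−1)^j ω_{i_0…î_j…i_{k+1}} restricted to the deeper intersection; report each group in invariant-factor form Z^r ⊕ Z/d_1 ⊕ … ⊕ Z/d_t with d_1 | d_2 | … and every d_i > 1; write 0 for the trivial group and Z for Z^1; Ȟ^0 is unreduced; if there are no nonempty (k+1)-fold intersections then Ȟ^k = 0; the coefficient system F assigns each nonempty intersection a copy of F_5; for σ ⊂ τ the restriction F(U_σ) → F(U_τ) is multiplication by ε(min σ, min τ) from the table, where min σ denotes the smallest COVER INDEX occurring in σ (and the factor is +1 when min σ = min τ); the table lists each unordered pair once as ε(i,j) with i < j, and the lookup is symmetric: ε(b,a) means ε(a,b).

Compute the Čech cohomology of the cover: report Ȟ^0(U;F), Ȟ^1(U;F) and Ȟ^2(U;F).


nerve simplices:
  U12={q12,q19,q28} U13={q18,q19,q34} U14={q5,q13,q18,q29} U15={q16,q29,q31} U16={q28,q31,q36} U23={q2,q7,q19,q30} U24={q21,q27,q33} U25={q2,q9,q21} U26={q15,q27,q28} U34={q10,q17,q18} U35={q2,q24,q32} U36={q6,q17,q24,q35} U45={q3,q21,q29} U46={q4,q17,q27} U56={q24,q25,q26,q31}
  U123={q19} U126={q28} U134={q18} U145={q29} U156={q31} U235={q2} U245={q21} U246={q27} U346={q17} U356={q24}
C dims 6,15,10; δ0: rk_F5 6; δ1: rk_F5 9
degree 0: 6−6−0 = 0 → Ȟ^0 ≅ 0
degree 1: 15−9−6 = 0 → Ȟ^1 ≅ 0
degree 2: 10−0−9 = 1 → Ȟ^2 ≅ Z/5

Ȟ^0 ≅ 0, Ȟ^1 ≅ 0, Ȟ^2 ≅ Z/5


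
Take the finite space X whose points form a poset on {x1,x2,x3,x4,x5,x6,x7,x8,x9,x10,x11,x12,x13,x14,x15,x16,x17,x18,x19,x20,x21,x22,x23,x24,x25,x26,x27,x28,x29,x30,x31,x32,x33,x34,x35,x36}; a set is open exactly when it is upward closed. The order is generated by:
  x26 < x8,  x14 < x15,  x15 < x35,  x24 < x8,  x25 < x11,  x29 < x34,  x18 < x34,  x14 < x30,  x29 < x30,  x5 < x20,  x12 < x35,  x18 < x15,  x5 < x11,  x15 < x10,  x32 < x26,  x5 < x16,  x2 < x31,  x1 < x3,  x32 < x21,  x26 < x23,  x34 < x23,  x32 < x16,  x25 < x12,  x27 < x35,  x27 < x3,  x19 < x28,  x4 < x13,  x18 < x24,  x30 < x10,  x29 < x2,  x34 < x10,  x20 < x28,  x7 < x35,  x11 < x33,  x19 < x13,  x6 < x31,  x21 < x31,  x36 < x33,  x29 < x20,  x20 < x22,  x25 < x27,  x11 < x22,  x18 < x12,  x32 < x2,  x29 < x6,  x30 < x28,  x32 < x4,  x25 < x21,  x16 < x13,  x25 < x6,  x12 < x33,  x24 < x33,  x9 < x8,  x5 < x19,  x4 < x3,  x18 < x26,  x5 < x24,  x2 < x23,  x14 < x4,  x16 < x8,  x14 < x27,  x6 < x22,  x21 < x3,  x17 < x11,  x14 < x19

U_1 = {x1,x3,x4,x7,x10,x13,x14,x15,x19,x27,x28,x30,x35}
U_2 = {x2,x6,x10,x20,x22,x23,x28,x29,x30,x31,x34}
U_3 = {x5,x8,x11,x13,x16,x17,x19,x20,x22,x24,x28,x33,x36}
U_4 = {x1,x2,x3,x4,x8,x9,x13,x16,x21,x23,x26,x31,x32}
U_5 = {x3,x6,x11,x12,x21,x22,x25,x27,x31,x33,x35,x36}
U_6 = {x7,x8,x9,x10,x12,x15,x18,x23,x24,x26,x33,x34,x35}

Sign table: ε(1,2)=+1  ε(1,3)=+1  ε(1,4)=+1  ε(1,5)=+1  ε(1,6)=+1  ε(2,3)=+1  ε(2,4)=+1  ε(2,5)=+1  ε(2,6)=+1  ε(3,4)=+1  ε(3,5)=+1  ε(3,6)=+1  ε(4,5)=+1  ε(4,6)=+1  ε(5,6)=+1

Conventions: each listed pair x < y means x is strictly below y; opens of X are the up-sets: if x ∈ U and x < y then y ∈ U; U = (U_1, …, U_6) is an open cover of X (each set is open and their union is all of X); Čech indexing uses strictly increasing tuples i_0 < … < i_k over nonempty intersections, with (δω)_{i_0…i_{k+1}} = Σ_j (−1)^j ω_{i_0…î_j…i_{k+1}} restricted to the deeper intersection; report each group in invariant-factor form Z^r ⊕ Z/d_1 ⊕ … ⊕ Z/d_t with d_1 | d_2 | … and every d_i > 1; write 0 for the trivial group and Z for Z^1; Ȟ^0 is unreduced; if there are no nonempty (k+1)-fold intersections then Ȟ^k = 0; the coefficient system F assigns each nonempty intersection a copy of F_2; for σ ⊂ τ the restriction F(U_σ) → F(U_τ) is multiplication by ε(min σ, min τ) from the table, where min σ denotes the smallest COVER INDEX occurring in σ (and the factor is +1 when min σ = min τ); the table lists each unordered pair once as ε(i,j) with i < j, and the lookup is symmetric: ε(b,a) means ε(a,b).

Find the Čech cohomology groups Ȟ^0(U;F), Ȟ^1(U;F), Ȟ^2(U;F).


Ȟ^0 ≅ Z/2,  Ȟ^1 ≅ Z/2,  Ȟ^2 ≅ Z/2

nerve of the cover:
  U12={x10,x28,x30} U13={x13,x19,x28} U14={x1,x3,x4,x13} U15={x3,x27,x35} U16={x7,x10,x15,x35} U23={x20,x22,x28} U24={x2,x23,x31} U25={x6,x22,x31} U26={x10,x23,x34} U34={x8,x13,x16} U35={x11,x22,x33,x36} U36={x8,x24,x33} U45={x3,x21,x31} U46={x8,x9,x23,x26} U56={x12,x33,x35}
  U123={x28} U126={x10} U134={x13} U145={x3} U156={x35} U235={x22} U245={x31} U246={x23} U346={x8} U356={x33}
C dims 6,15,10; δ0: rk_F2 5; δ1: rk_F2 9
Ȟ^0 = (6 − 5) − 0 = 1, so Ȟ^0 ≅ Z/2
Ȟ^1 = (15 − 9) − 5 = 1, so Ȟ^1 ≅ Z/2
Ȟ^2 = (10 − 0) − 9 = 1, so Ȟ^2 ≅ Z/2


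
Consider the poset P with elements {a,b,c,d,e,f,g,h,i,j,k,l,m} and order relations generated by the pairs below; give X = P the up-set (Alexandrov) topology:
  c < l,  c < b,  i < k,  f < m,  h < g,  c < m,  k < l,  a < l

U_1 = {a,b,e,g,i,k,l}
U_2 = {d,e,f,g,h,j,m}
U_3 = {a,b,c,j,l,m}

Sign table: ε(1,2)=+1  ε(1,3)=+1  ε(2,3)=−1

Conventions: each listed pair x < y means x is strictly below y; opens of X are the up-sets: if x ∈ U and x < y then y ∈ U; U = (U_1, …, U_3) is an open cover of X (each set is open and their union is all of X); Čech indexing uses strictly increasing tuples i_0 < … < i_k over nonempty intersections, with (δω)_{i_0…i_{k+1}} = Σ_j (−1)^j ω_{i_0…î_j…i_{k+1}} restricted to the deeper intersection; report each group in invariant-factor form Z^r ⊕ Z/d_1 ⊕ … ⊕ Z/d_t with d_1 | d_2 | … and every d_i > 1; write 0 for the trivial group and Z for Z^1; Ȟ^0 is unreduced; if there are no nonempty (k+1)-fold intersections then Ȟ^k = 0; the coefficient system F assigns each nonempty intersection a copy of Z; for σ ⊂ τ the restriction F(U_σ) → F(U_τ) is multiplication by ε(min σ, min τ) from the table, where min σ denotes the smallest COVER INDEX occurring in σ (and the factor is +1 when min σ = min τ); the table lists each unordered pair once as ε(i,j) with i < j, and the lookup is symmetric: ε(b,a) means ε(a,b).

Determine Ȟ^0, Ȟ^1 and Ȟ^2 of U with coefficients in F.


intersection data:
  U12={e,g} U13={a,b,l} U23={j,m}
C dims 3,3; δ0: rk 3, SNF 1^2·2
Ȟ^0 = (3 − 3) − 0 = 0, so Ȟ^0 ≅ 0
Ȟ^1 = (3 − 0) − 3 = 0 plus torsion [2], so Ȟ^1 ≅ Z/2
Ȟ^2 = (0 − 0) − 0 = 0, so Ȟ^2 ≅ 0

Ȟ^0 = 0; Ȟ^1 = Z/2; Ȟ^2 = 0


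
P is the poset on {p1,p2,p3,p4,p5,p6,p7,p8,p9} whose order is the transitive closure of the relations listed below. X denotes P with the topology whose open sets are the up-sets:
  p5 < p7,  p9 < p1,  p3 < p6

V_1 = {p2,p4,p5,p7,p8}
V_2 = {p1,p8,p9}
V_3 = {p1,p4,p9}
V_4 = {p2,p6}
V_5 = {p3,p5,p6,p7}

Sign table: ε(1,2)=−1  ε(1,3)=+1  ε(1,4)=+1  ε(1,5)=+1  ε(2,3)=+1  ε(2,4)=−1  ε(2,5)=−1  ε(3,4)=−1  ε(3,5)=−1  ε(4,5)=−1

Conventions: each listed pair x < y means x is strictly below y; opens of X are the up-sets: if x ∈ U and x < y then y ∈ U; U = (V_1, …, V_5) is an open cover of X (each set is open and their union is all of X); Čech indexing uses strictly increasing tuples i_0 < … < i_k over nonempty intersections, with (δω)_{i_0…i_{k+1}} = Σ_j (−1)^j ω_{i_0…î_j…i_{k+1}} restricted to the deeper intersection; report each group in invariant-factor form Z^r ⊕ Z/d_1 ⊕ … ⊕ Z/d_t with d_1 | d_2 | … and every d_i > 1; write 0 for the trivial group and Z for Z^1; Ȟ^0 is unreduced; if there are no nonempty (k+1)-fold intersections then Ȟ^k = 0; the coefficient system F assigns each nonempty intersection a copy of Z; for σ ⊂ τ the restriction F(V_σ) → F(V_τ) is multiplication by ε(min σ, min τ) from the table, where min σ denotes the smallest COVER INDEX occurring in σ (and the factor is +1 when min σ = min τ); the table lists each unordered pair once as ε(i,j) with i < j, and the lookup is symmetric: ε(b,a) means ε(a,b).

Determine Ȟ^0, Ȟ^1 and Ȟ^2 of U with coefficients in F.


Ȟ^0(U;F) ≅ 0, Ȟ^1(U;F) ≅ Z ⊕ Z/2, Ȟ^2(U;F) ≅ 0

cover nerve:
  V12={p8} V13={p4} V14={p2} V15={p5,p7} V23={p1,p9} V45={p6}
C dims 5,6; δ0: rk 5, SNF 1^4·2
Ȟ^0: (5−5)−0=0 ⇒ 0
Ȟ^1: (6−0)−5=1 plus torsion [2] ⇒ Z ⊕ Z/2
Ȟ^2: (0−0)−0=0 ⇒ 0


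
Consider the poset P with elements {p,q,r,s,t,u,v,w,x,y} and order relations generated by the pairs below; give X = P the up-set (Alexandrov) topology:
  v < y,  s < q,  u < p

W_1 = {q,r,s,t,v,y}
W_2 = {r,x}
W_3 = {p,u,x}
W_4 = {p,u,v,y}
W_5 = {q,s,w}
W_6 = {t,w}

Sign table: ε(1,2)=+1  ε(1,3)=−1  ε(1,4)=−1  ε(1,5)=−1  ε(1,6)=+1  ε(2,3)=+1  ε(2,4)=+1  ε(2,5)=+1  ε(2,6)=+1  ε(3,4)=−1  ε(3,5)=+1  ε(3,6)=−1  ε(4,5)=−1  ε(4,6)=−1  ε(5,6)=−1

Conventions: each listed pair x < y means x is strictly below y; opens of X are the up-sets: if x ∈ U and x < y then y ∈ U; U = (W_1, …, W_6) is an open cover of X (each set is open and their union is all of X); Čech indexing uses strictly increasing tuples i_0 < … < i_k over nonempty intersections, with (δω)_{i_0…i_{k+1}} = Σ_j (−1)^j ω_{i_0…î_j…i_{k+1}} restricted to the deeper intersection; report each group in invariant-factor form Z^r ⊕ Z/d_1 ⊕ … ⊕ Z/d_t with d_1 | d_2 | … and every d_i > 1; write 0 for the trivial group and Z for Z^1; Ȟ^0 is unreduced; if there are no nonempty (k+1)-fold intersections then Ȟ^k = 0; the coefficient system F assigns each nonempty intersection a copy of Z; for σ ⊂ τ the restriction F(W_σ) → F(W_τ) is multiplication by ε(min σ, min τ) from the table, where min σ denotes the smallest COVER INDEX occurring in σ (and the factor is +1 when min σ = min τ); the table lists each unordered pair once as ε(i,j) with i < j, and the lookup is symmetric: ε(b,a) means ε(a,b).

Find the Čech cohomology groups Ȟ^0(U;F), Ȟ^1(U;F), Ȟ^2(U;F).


Ȟ^0(U;F) ≅ Z; Ȟ^1(U;F) ≅ Z^2; Ȟ^2(U;F) ≅ 0

nerve simplices:
  W12={r} W14={v,y} W15={q,s} W16={t} W23={x} W34={p,u} W56={w}
C dims 6,7; δ0: rk 5, SNF 1^5
degree 0: 6−5−0 = 1 → Ȟ^0 ≅ Z
degree 1: 7−0−5 = 2 → Ȟ^1 ≅ Z^2
degree 2: 0−0−0 = 0 → Ȟ^2 ≅ 0


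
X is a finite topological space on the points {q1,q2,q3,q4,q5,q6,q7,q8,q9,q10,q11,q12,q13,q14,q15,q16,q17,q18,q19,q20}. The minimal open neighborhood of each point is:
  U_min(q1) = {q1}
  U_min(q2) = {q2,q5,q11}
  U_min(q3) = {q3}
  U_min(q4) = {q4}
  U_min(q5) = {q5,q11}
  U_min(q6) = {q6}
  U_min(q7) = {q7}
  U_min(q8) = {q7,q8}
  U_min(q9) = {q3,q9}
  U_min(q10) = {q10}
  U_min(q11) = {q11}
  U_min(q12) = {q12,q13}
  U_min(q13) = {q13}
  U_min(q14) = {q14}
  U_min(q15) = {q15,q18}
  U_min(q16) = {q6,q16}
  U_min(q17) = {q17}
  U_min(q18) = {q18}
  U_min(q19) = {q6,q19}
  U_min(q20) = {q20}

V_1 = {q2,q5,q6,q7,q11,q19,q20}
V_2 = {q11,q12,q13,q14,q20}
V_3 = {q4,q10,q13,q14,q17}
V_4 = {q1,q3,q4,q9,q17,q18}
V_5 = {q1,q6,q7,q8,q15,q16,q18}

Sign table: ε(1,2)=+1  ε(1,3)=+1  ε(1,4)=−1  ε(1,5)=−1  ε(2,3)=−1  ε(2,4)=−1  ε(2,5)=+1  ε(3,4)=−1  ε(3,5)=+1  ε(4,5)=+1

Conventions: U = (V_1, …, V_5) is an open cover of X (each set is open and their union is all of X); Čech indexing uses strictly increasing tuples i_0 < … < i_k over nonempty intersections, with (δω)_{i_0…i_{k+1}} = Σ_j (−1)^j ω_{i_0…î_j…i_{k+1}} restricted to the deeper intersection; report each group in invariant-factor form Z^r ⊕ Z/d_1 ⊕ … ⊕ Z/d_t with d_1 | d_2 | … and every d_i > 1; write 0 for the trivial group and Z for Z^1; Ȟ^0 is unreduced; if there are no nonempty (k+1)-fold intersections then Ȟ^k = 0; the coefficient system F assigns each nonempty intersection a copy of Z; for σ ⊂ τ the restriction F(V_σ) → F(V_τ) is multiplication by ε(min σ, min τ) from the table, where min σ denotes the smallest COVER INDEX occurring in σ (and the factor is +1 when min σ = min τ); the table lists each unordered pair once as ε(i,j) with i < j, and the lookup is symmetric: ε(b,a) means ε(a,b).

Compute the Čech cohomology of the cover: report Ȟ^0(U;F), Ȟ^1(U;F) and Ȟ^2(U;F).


nonempty overlaps:
  V12={q11,q20} V15={q6,q7} V23={q13,q14} V34={q4,q17} V45={q1,q18}
C dims 5,5; δ0: rk 5, SNF 1^4·2
degree 0: 5−5−0 = 0 → Ȟ^0 ≅ 0
degree 1: 5−0−5 = 0 plus torsion [2] → Ȟ^1 ≅ Z/2
degree 2: 0−0−0 = 0 → Ȟ^2 ≅ 0

Ȟ^0 ≅ 0, Ȟ^1 ≅ Z/2 and Ȟ^2 ≅ 0


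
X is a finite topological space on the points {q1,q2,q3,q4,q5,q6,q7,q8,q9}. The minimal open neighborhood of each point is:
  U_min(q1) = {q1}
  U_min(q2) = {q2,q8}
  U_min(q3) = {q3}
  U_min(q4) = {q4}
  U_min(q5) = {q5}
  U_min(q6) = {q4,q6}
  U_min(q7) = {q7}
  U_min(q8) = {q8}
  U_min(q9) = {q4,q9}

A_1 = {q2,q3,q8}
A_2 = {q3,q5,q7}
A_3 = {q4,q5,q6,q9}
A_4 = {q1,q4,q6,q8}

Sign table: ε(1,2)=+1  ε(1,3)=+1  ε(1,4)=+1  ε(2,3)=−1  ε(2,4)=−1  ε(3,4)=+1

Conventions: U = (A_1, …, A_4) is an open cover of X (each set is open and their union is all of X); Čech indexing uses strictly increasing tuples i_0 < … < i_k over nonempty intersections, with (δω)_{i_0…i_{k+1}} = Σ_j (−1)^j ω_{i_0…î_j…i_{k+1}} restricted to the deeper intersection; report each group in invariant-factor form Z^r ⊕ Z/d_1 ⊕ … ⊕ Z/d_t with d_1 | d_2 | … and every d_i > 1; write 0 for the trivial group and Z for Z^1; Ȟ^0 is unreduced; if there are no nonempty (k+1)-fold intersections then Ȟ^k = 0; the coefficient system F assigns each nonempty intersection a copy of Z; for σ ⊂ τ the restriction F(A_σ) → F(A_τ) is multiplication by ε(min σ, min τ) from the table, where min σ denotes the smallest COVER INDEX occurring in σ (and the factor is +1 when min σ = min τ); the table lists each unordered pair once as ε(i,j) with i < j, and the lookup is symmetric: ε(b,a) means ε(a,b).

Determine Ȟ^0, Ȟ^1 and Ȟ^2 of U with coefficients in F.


cover nerve:
  A12={q3} A14={q8} A23={q5} A34={q4,q6}
C dims 4,4; δ0: rk 4, SNF 1^3·2
Ȟ^0: (4−4)−0=0 ⇒ 0
Ȟ^1: (4−0)−4=0 plus torsion [2] ⇒ Z/2
Ȟ^2: (0−0)−0=0 ⇒ 0

Ȟ^0(U;F) ≅ 0, Ȟ^1(U;F) ≅ Z/2, Ȟ^2(U;F) ≅ 0


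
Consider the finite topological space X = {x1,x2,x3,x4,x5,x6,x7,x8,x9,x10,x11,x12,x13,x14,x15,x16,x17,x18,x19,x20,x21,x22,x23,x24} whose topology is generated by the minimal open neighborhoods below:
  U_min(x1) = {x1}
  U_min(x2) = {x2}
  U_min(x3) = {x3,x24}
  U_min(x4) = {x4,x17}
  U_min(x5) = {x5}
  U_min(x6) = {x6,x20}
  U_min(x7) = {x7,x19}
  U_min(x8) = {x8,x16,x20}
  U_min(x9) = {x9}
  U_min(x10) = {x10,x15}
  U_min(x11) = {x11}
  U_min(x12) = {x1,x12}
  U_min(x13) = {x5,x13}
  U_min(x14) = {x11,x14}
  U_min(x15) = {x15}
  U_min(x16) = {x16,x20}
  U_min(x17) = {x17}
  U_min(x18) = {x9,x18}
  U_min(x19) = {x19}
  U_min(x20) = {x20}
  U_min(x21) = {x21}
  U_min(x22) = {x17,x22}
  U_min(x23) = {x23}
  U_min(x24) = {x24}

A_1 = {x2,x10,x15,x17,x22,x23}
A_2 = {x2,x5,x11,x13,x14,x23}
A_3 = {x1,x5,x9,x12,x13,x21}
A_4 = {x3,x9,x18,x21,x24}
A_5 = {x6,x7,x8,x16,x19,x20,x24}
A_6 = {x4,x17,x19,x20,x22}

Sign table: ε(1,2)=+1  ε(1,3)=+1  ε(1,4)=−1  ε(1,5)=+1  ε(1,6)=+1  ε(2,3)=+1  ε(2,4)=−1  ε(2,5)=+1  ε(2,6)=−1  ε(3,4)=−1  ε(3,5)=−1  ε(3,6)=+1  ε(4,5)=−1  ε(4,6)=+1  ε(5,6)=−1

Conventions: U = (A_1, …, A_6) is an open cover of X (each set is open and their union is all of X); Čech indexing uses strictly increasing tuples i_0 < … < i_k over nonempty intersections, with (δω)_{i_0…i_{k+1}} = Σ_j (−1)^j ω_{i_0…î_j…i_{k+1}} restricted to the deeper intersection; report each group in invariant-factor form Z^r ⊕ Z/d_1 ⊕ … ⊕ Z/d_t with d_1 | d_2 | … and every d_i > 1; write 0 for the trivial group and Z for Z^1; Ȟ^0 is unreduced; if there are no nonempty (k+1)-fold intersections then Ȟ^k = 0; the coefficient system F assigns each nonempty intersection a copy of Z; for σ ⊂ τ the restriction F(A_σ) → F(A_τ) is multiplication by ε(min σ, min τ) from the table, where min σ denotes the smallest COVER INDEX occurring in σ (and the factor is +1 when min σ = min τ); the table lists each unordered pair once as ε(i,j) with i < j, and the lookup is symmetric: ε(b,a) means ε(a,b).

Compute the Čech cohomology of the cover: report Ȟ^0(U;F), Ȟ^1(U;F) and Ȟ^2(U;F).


Ȟ^0 ≅ 0; Ȟ^1 ≅ Z/2; Ȟ^2 ≅ 0

nonempty overlaps:
  A12={x2,x23} A16={x17,x22} A23={x5,x13} A34={x9,x21} A45={x24} A56={x19,x20}
C dims 6,6; δ0: rk 6, SNF 1^5·2
degree 0: 6−6−0 = 0 → Ȟ^0 ≅ 0
degree 1: 6−0−6 = 0 plus torsion [2] → Ȟ^1 ≅ Z/2
degree 2: 0−0−0 = 0 → Ȟ^2 ≅ 0


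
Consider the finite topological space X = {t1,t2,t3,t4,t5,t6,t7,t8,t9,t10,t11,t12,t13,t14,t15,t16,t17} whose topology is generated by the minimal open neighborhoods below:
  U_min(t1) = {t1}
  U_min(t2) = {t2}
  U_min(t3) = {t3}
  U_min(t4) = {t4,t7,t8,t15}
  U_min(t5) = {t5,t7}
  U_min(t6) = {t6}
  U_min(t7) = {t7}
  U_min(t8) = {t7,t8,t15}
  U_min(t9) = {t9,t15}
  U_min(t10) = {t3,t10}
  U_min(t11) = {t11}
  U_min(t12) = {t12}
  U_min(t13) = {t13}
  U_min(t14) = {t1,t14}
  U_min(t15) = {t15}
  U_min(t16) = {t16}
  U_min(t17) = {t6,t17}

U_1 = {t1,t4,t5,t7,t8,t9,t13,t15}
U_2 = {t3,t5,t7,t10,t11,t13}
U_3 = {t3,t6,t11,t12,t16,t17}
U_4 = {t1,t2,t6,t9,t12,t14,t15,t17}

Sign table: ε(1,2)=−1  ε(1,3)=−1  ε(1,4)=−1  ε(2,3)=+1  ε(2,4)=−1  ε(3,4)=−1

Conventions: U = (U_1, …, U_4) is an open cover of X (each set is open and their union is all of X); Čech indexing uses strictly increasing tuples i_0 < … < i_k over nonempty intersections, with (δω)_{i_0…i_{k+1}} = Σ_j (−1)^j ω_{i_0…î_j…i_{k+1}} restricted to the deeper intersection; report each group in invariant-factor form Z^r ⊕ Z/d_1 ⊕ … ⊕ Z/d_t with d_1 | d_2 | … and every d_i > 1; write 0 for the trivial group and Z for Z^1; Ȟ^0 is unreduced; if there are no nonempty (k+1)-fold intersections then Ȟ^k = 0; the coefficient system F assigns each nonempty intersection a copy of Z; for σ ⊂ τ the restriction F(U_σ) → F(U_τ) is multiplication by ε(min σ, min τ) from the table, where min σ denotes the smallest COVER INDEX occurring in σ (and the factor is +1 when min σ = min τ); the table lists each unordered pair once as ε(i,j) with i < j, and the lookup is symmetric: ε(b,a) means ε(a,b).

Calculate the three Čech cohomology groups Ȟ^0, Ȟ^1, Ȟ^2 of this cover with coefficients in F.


Ȟ^0(U;F) ≅ 0; Ȟ^1(U;F) ≅ Z/2; Ȟ^2(U;F) ≅ 0

nonempty intersections:
  U12={t5,t7,t13} U14={t1,t9,t15} U23={t3,t11} U34={t6,t12,t17}
C dims 4,4; δ0: rk 4, SNF 1^3·2
Ȟ^0: (4−4)−0=0 ⇒ 0
Ȟ^1: (4−0)−4=0 plus torsion [2] ⇒ Z/2
Ȟ^2: (0−0)−0=0 ⇒ 0


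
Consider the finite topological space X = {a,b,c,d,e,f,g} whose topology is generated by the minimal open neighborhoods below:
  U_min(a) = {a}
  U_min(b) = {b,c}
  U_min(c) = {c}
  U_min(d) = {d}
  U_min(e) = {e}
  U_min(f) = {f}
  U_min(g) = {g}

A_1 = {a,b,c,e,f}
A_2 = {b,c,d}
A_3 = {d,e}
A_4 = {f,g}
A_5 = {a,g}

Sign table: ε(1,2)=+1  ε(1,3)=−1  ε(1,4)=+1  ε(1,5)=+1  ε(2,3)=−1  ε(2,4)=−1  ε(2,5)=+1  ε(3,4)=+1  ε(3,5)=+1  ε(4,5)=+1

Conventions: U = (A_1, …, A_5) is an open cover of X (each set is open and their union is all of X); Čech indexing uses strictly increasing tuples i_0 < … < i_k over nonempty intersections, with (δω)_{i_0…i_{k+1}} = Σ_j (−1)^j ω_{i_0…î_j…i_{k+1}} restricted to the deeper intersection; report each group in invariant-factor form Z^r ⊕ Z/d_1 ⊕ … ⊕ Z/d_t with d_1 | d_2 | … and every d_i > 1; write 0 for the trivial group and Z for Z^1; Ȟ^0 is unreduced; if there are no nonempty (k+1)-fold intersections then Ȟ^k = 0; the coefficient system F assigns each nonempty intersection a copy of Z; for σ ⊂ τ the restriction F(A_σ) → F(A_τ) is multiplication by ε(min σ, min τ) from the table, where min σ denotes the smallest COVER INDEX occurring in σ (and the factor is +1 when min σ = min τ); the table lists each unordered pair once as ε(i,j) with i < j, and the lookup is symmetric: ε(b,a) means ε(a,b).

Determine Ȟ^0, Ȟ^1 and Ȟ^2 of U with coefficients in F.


Ȟ^0(U;F) ≅ Z; Ȟ^1(U;F) ≅ Z^2; Ȟ^2(U;F) ≅ 0

nerve of the cover:
  A12={b,c} A13={e} A14={f} A15={a} A23={d} A45={g}
C dims 5,6; δ0: rk 4, SNF 1^4
Ȟ^0 = (5 − 4) − 0 = 1, so Ȟ^0 ≅ Z
Ȟ^1 = (6 − 0) − 4 = 2, so Ȟ^1 ≅ Z^2
Ȟ^2 = (0 − 0) − 0 = 0, so Ȟ^2 ≅ 0


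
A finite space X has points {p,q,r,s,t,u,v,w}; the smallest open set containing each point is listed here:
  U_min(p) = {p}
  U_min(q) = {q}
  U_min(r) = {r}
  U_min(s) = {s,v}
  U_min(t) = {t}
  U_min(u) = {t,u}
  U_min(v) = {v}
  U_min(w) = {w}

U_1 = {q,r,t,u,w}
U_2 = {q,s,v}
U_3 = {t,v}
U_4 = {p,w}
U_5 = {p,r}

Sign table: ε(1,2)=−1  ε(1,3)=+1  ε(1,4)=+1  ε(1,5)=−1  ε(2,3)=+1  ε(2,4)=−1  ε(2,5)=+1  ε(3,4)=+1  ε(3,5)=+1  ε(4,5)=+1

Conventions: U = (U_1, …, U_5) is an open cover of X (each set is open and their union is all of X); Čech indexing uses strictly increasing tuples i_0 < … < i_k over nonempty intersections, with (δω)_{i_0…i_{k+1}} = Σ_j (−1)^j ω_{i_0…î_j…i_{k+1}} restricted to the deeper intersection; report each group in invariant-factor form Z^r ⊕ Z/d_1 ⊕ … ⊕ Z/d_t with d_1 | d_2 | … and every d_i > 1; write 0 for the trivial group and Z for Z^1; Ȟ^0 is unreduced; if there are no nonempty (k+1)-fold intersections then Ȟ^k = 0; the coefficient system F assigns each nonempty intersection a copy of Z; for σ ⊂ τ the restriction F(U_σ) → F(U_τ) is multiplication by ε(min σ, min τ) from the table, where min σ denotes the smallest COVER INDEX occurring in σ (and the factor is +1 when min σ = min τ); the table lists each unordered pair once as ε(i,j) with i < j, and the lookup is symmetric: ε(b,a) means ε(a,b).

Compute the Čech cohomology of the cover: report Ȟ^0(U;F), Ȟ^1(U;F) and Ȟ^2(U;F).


nerve of the cover:
  U12={q} U13={t} U14={w} U15={r} U23={v} U45={p}
C dims 5,6; δ0: rk 5, SNF 1^4·2
Ȟ^0 = (5 − 5) − 0 = 0, so Ȟ^0 ≅ 0
Ȟ^1 = (6 − 0) − 5 = 1 plus torsion [2], so Ȟ^1 ≅ Z ⊕ Z/2
Ȟ^2 = (0 − 0) − 0 = 0, so Ȟ^2 ≅ 0

Ȟ^0 = 0, Ȟ^1 = Z ⊕ Z/2 and Ȟ^2 = 0


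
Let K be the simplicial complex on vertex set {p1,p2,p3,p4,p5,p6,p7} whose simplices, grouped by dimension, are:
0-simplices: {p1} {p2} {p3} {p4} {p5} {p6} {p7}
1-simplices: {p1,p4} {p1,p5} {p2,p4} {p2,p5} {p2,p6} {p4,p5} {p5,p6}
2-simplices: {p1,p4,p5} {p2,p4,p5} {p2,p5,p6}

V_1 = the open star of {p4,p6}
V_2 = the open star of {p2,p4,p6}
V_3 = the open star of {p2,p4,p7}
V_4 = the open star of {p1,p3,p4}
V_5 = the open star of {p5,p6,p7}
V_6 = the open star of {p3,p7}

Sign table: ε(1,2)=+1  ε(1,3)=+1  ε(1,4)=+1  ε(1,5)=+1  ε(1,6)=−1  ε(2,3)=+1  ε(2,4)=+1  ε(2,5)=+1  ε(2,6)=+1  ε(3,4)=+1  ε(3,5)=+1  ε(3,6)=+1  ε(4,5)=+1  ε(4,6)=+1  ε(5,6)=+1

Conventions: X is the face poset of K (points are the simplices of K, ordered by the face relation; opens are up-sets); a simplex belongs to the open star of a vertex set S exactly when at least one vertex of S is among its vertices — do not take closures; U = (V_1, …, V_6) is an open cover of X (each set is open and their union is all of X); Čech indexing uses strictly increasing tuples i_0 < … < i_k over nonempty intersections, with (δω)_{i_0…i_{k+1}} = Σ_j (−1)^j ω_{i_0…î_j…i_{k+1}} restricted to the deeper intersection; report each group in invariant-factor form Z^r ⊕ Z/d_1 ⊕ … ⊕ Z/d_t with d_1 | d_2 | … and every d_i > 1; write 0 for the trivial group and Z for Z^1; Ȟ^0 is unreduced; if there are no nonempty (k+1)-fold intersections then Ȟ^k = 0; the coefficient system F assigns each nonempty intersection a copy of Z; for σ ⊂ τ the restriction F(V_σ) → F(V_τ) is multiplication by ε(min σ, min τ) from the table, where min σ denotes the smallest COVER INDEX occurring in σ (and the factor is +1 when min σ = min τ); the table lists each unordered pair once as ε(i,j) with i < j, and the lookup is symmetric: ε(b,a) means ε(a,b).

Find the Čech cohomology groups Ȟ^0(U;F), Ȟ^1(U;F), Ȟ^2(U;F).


intersection data:
  V1={{p4},{p6},{p1,p4},{p2,p4},{p2,p6},{p4,p5},{p5,p6},{p1,p4,p5},{p2,p4,p5},{p2,p5,p6}} V2={{p2},{p4},{p6},{p1,p4},{p2,p4},{p2,p5},{p2,p6},{p4,p5},{p5,p6},{p1,p4,p5},{p2,p4,p5},{p2,p5,p6}} V3={{p2},{p4},{p7},{p1,p4},{p2,p4},{p2,p5},{p2,p6},{p4,p5},{p1,p4,p5},{p2,p4,p5},{p2,p5,p6}} V4={{p1},{p3},{p4},{p1,p4},{p1,p5},{p2,p4},{p4,p5},{p1,p4,p5},{p2,p4,p5}} V5={{p5},{p6},{p7},{p1,p5},{p2,p5},{p2,p6},{p4,p5},{p5,p6},{p1,p4,p5},{p2,p4,p5},{p2,p5,p6}} V6={{p3},{p7}}
  V12={{p4},{p6},{p1,p4},{p2,p4},{p2,p6},{p4,p5},{p5,p6},{p1,p4,p5},{p2,p4,p5},{p2,p5,p6}} V13={{p4},{p1,p4},{p2,p4},{p2,p6},{p4,p5},{p1,p4,p5},{p2,p4,p5},{p2,p5,p6}} V14={{p4},{p1,p4},{p2,p4},{p4,p5},{p1,p4,p5},{p2,p4,p5}} V15={{p6},{p2,p6},{p4,p5},{p5,p6},{p1,p4,p5},{p2,p4,p5},{p2,p5,p6}} V23={{p2},{p4},{p1,p4},{p2,p4},{p2,p5},{p2,p6},{p4,p5},{p1,p4,p5},{p2,p4,p5},{p2,p5,p6}} V24={{p4},{p1,p4},{p2,p4},{p4,p5},{p1,p4,p5},{p2,p4,p5}} V25={{p6},{p2,p5},{p2,p6},{p4,p5},{p5,p6},{p1,p4,p5},{p2,p4,p5},{p2,p5,p6}} V34={{p4},{p1,p4},{p2,p4},{p4,p5},{p1,p4,p5},{p2,p4,p5}} V35={{p7},{p2,p5},{p2,p6},{p4,p5},{p1,p4,p5},{p2,p4,p5},{p2,p5,p6}} V36={{p7}} V45={{p1,p5},{p4,p5},{p1,p4,p5},{p2,p4,p5}} V46={{p3}} V56={{p7}}
  V123={{p4},{p1,p4},{p2,p4},{p2,p6},{p4,p5},{p1,p4,p5},{p2,p4,p5},{p2,p5,p6}} V124={{p4},{p1,p4},{p2,p4},{p4,p5},{p1,p4,p5},{p2,p4,p5}} V125={{p6},{p2,p6},{p4,p5},{p5,p6},{p1,p4,p5},{p2,p4,p5},{p2,p5,p6}} V134={{p4},{p1,p4},{p2,p4},{p4,p5},{p1,p4,p5},{p2,p4,p5}} V135={{p2,p6},{p4,p5},{p1,p4,p5},{p2,p4,p5},{p2,p5,p6}} V145={{p4,p5},{p1,p4,p5},{p2,p4,p5}} V234={{p4},{p1,p4},{p2,p4},{p4,p5},{p1,p4,p5},{p2,p4,p5}} V235={{p2,p5},{p2,p6},{p4,p5},{p1,p4,p5},{p2,p4,p5},{p2,p5,p6}} V245={{p4,p5},{p1,p4,p5},{p2,p4,p5}} V345={{p4,p5},{p1,p4,p5},{p2,p4,p5}} V356={{p7}}
  V1234={{p4},{p1,p4},{p2,p4},{p4,p5},{p1,p4,p5},{p2,p4,p5}} V1235={{p2,p6},{p4,p5},{p1,p4,p5},{p2,p4,p5},{p2,p5,p6}} V1245={{p4,p5},{p1,p4,p5},{p2,p4,p5}} V1345={{p4,p5},{p1,p4,p5},{p2,p4,p5}} V2345={{p4,p5},{p1,p4,p5},{p2,p4,p5}}
  V12345={{p4,p5},{p1,p4,p5},{p2,p4,p5}}
C dims 6,13,11,5; δ0: rk 5, SNF 1^5; δ1: rk 7, SNF 1^7; δ2: rk 4, SNF 1^4
Ȟ^0 = (6 − 5) − 0 = 1, so Ȟ^0 ≅ Z
Ȟ^1 = (13 − 7) − 5 = 1, so Ȟ^1 ≅ Z
Ȟ^2 = (11 − 4) − 7 = 0, so Ȟ^2 ≅ 0

Ȟ^0 ≅ Z, Ȟ^1 ≅ Z and Ȟ^2 ≅ 0
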